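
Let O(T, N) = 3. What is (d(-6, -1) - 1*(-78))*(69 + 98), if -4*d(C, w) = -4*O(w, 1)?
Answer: 13527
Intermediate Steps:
d(C, w) = 3 (d(C, w) = -(-1)*3 = -¼*(-12) = 3)
(d(-6, -1) - 1*(-78))*(69 + 98) = (3 - 1*(-78))*(69 + 98) = (3 + 78)*167 = 81*167 = 13527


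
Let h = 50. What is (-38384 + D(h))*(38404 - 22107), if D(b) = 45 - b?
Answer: -625625533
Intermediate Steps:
(-38384 + D(h))*(38404 - 22107) = (-38384 + (45 - 1*50))*(38404 - 22107) = (-38384 + (45 - 50))*16297 = (-38384 - 5)*16297 = -38389*16297 = -625625533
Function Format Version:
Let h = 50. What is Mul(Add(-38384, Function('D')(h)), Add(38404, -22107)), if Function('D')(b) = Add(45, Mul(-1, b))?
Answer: -625625533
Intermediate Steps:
Mul(Add(-38384, Function('D')(h)), Add(38404, -22107)) = Mul(Add(-38384, Add(45, Mul(-1, 50))), Add(38404, -22107)) = Mul(Add(-38384, Add(45, -50)), 16297) = Mul(Add(-38384, -5), 16297) = Mul(-38389, 16297) = -625625533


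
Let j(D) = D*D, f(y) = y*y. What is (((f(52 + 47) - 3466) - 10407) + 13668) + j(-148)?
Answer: 31500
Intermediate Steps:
f(y) = y²
j(D) = D²
(((f(52 + 47) - 3466) - 10407) + 13668) + j(-148) = ((((52 + 47)² - 3466) - 10407) + 13668) + (-148)² = (((99² - 3466) - 10407) + 13668) + 21904 = (((9801 - 3466) - 10407) + 13668) + 21904 = ((6335 - 10407) + 13668) + 21904 = (-4072 + 13668) + 21904 = 9596 + 21904 = 31500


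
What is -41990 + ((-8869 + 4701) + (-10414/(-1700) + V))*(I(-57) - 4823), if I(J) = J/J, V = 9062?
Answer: -10059918727/425 ≈ -2.3670e+7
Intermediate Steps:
I(J) = 1
-41990 + ((-8869 + 4701) + (-10414/(-1700) + V))*(I(-57) - 4823) = -41990 + ((-8869 + 4701) + (-10414/(-1700) + 9062))*(1 - 4823) = -41990 + (-4168 + (-10414*(-1/1700) + 9062))*(-4822) = -41990 + (-4168 + (5207/850 + 9062))*(-4822) = -41990 + (-4168 + 7707907/850)*(-4822) = -41990 + (4165107/850)*(-4822) = -41990 - 10042072977/425 = -10059918727/425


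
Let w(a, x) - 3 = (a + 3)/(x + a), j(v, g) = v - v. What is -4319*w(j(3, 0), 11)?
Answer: -155484/11 ≈ -14135.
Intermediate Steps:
j(v, g) = 0
w(a, x) = 3 + (3 + a)/(a + x) (w(a, x) = 3 + (a + 3)/(x + a) = 3 + (3 + a)/(a + x))
-4319*w(j(3, 0), 11) = -4319*(3 + 3*11 + 4*0)/(0 + 11) = -4319*(3 + 33 + 0)/11 = -4319*36/11 = -155484/11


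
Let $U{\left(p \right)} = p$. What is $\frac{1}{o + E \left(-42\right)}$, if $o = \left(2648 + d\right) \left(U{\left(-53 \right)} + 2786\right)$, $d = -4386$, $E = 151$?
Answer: $- \frac{1}{4756296} \approx -2.1025 \cdot 10^{-7}$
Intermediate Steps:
$o = -4749954$ ($o = \left(2648 - 4386\right) \left(-53 + 2786\right) = \left(-1738\right) 2733 = -4749954$)
$\frac{1}{o + E \left(-42\right)} = \frac{1}{-4749954 + 151 \left(-42\right)} = \frac{1}{-4749954 - 6342} = \frac{1}{-4756296} = - \frac{1}{4756296}$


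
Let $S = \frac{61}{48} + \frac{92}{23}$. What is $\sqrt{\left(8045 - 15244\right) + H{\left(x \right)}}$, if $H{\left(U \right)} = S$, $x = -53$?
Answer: $\frac{i \sqrt{1035897}}{12} \approx 84.816 i$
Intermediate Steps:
$S = \frac{253}{48}$ ($S = 61 \cdot \frac{1}{48} + 92 \cdot \frac{1}{23} = \frac{61}{48} + 4 = \frac{253}{48} \approx 5.2708$)
$H{\left(U \right)} = \frac{253}{48}$
$\sqrt{\left(8045 - 15244\right) + H{\left(x \right)}} = \sqrt{\left(8045 - 15244\right) + \frac{253}{48}} = \sqrt{-7199 + \frac{253}{48}} = \sqrt{- \frac{345299}{48}} = \frac{i \sqrt{1035897}}{12}$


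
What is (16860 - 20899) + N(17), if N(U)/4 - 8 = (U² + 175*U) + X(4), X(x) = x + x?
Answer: 9081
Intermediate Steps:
X(x) = 2*x
N(U) = 64 + 4*U² + 700*U (N(U) = 32 + 4*((U² + 175*U) + 2*4) = 32 + 4*((U² + 175*U) + 8) = 32 + 4*(8 + U² + 175*U) = 32 + (32 + 4*U² + 700*U) = 64 + 4*U² + 700*U)
(16860 - 20899) + N(17) = (16860 - 20899) + (64 + 4*17² + 700*17) = -4039 + (64 + 4*289 + 11900) = -4039 + (64 + 1156 + 11900) = -4039 + 13120 = 9081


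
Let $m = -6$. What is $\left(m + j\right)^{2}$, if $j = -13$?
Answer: $361$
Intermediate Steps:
$\left(m + j\right)^{2} = \left(-6 - 13\right)^{2} = \left(-19\right)^{2} = 361$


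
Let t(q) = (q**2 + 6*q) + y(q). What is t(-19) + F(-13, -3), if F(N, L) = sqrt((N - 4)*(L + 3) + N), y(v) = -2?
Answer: 245 + I*sqrt(13) ≈ 245.0 + 3.6056*I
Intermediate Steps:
t(q) = -2 + q**2 + 6*q (t(q) = (q**2 + 6*q) - 2 = -2 + q**2 + 6*q)
F(N, L) = sqrt(N + (-4 + N)*(3 + L)) (F(N, L) = sqrt((-4 + N)*(3 + L) + N) = sqrt(N + (-4 + N)*(3 + L)))
t(-19) + F(-13, -3) = (-2 + (-19)**2 + 6*(-19)) + sqrt(-12 - 4*(-3) + 4*(-13) - 3*(-13)) = (-2 + 361 - 114) + sqrt(-12 + 12 - 52 + 39) = 245 + sqrt(-13) = 245 + I*sqrt(13)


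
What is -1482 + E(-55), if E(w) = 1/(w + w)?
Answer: -163021/110 ≈ -1482.0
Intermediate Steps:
E(w) = 1/(2*w)
-1482 + E(-55) = -1482 + (½)/(-55) = -1482 + (½)*(-1/55) = -1482 - 1/110 = -163021/110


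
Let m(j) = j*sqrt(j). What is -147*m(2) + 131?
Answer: 131 - 294*sqrt(2) ≈ -284.78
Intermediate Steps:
m(j) = j**(3/2)
-147*m(2) + 131 = -294*sqrt(2) + 131 = 131 - 294*sqrt(2)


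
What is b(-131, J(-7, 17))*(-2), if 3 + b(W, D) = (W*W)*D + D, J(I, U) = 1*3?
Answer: -102966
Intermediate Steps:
J(I, U) = 3
b(W, D) = -3 + D + D*W² (b(W, D) = -3 + ((W*W)*D + D) = -3 + (W²*D + D) = -3 + (D*W² + D) = -3 + (D + D*W²) = -3 + D + D*W²)
b(-131, J(-7, 17))*(-2) = (-3 + 3 + 3*(-131)²)*(-2) = (-3 + 3 + 3*17161)*(-2) = (-3 + 3 + 51483)*(-2) = 51483*(-2) = -102966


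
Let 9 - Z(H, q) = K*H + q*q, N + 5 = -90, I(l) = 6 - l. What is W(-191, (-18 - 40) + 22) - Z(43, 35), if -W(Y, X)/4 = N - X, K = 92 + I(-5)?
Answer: 5881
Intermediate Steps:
N = -95 (N = -5 - 90 = -95)
K = 103 (K = 92 + (6 - 1*(-5)) = 92 + (6 + 5) = 92 + 11 = 103)
W(Y, X) = 380 + 4*X (W(Y, X) = -4*(-95 - X) = 380 + 4*X)
Z(H, q) = 9 - q**2 - 103*H (Z(H, q) = 9 - (103*H + q*q) = 9 - (103*H + q**2) = 9 - (q**2 + 103*H) = 9 + (-q**2 - 103*H) = 9 - q**2 - 103*H)
W(-191, (-18 - 40) + 22) - Z(43, 35) = (380 + 4*((-18 - 40) + 22)) - (9 - 1*35**2 - 103*43) = (380 + 4*(-58 + 22)) - (9 - 1*1225 - 4429) = (380 + 4*(-36)) - (9 - 1225 - 4429) = (380 - 144) - 1*(-5645) = 236 + 5645 = 5881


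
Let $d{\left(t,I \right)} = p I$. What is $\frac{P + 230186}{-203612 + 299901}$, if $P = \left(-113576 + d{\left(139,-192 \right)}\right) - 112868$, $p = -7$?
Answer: $\frac{5086}{96289} \approx 0.05282$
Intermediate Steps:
$d{\left(t,I \right)} = - 7 I$
$P = -225100$ ($P = \left(-113576 - -1344\right) - 112868 = \left(-113576 + 1344\right) - 112868 = -112232 - 112868 = -225100$)
$\frac{P + 230186}{-203612 + 299901} = \frac{-225100 + 230186}{-203612 + 299901} = \frac{5086}{96289}$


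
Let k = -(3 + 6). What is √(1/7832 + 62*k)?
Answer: I*√8556959290/3916 ≈ 23.622*I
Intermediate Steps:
k = -9 (k = -1*9 = -9)
√(1/7832 + 62*k) = √(1/7832 + 62*(-9)) = √(1/7832 - 558) = √(-4370255/7832) = I*√8556959290/3916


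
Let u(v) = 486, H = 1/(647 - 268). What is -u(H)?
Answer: -486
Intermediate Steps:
H = 1/379 ≈ 0.0026385
-u(H) = -1*486 = -486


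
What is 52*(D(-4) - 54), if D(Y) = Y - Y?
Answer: -2808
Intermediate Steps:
D(Y) = 0
52*(D(-4) - 54) = 52*(0 - 54) = 52*(-54) = -2808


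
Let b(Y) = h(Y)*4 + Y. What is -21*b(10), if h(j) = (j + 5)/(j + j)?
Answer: -273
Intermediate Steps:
h(j) = (5 + j)/(2*j) (h(j) = (5 + j)/((2*j)) = (5 + j)*(1/(2*j)) = (5 + j)/(2*j))
b(Y) = Y + 2*(5 + Y)/Y (b(Y) = ((5 + Y)/(2*Y))*4 + Y = 2*(5 + Y)/Y + Y = Y + 2*(5 + Y)/Y)
-21*b(10) = -21*(2 + 10 + 10/10) = -21*(2 + 10 + 10*(1/10)) = -21*(2 + 10 + 1) = -21*13 = -273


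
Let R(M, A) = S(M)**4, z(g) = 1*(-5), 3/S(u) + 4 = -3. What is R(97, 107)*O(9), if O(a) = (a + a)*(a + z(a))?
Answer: 5832/2401 ≈ 2.4290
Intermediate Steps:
S(u) = -3/7 (S(u) = 3/(-4 - 3) = 3/(-7) = 3*(-1/7) = -3/7)
z(g) = -5
R(M, A) = 81/2401 (R(M, A) = (-3/7)**4 = 81/2401)
O(a) = 2*a*(-5 + a) (O(a) = (a + a)*(a - 5) = (2*a)*(-5 + a) = 2*a*(-5 + a))
R(97, 107)*O(9) = 81*(2*9*(-5 + 9))/2401 = 81*(2*9*4)/2401 = (81/2401)*72 = 5832/2401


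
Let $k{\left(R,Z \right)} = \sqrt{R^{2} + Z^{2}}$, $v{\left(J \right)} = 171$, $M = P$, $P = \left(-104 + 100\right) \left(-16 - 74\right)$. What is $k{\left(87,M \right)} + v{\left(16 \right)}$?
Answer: $171 + 3 \sqrt{15241} \approx 541.36$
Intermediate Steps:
$P = 360$ ($P = \left(-4\right) \left(-90\right) = 360$)
$M = 360$
$k{\left(87,M \right)} + v{\left(16 \right)} = \sqrt{87^{2} + 360^{2}} + 171 = \sqrt{7569 + 129600} + 171 = \sqrt{137169} + 171 = 3 \sqrt{15241} + 171 = 171 + 3 \sqrt{15241}$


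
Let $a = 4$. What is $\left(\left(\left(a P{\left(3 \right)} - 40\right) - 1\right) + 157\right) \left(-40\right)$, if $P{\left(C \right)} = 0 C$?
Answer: $-4640$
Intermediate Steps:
$P{\left(C \right)} = 0$
$\left(\left(\left(a P{\left(3 \right)} - 40\right) - 1\right) + 157\right) \left(-40\right) = \left(\left(\left(4 \cdot 0 - 40\right) - 1\right) + 157\right) \left(-40\right) = \left(\left(\left(0 - 40\right) - 1\right) + 157\right) \left(-40\right) = \left(\left(-40 - 1\right) + 157\right) \left(-40\right) = \left(-41 + 157\right) \left(-40\right) = 116 \left(-40\right) = -4640$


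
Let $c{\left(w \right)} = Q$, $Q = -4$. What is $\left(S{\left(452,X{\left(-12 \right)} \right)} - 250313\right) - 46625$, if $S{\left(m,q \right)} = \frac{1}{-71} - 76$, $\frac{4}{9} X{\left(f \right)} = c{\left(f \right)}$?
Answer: $- \frac{21087995}{71} \approx -2.9701 \cdot 10^{5}$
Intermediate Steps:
$c{\left(w \right)} = -4$
$X{\left(f \right)} = -9$ ($X{\left(f \right)} = \frac{9}{4} \left(-4\right) = -9$)
$S{\left(m,q \right)} = - \frac{5397}{71}$ ($S{\left(m,q \right)} = - \frac{1}{71} - 76 = - \frac{5397}{71}$)
$\left(S{\left(452,X{\left(-12 \right)} \right)} - 250313\right) - 46625 = \left(- \frac{5397}{71} - 250313\right) - 46625 = - \frac{17777620}{71} - 46625 = - \frac{21087995}{71}$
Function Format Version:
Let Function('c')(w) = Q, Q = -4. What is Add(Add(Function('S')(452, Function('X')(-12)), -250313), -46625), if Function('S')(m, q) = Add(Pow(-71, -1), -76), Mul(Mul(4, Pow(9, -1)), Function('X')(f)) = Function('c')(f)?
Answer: Rational(-21087995, 71) ≈ -2.9701e+5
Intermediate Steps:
Function('c')(w) = -4
Function('X')(f) = -9 (Function('X')(f) = Mul(Rational(9, 4), -4) = -9)
Function('S')(m, q) = Rational(-5397, 71) (Function('S')(m, q) = Add(Rational(-1, 71), -76) = Rational(-5397, 71))
Add(Add(Function('S')(452, Function('X')(-12)), -250313), -46625) = Add(Add(Rational(-5397, 71), -250313), -46625) = Add(Rational(-17777620, 71), -46625) = Rational(-21087995, 71)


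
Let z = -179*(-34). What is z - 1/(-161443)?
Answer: 982542099/161443 ≈ 6086.0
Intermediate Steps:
z = 6086
z - 1/(-161443) = 6086 - 1/(-161443) = 6086 - 1*(-1/161443) = 6086 + 1/161443 = 982542099/161443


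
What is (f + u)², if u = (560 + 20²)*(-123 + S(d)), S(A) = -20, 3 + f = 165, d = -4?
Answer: 18801345924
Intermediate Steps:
f = 162 (f = -3 + 165 = 162)
u = -137280 (u = (560 + 20²)*(-123 - 20) = (560 + 400)*(-143) = 960*(-143) = -137280)
(f + u)² = (162 - 137280)² = (-137118)² = 18801345924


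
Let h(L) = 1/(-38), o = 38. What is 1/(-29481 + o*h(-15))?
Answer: -1/29482 ≈ -3.3919e-5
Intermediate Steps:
h(L) = -1/38
1/(-29481 + o*h(-15)) = 1/(-29481 + 38*(-1/38)) = 1/(-29481 - 1) = 1/(-29482) = -1/29482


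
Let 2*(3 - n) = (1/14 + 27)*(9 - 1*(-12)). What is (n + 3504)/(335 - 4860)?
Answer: -12891/18100 ≈ -0.71221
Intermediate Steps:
n = -1125/4 (n = 3 - (1/14 + 27)*(9 - 1*(-12))/2 = 3 - (1/14 + 27)*(9 + 12)/2 = 3 - 379*21/28 = 3 - ½*1137/2 = 3 - 1137/4 = -1125/4 ≈ -281.25)
(n + 3504)/(335 - 4860) = (-1125/4 + 3504)/(335 - 4860) = (12891/4)/(-4525) = (12891/4)*(-1/4525) = -12891/18100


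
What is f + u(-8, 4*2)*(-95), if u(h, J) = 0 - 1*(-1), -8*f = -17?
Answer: -743/8 ≈ -92.875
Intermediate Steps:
f = 17/8 (f = -1/8*(-17) = 17/8 ≈ 2.1250)
u(h, J) = 1 (u(h, J) = 0 + 1 = 1)
f + u(-8, 4*2)*(-95) = 17/8 + 1*(-95) = 17/8 - 95 = -743/8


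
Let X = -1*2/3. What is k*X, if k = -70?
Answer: 140/3 ≈ 46.667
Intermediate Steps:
X = -⅔ (X = -2*⅓ = -⅔ ≈ -0.66667)
k*X = -70*(-⅔) = 140/3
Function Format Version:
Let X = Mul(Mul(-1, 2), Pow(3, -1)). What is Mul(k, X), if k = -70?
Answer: Rational(140, 3) ≈ 46.667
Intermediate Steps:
X = Rational(-2, 3) (X = Mul(-2, Rational(1, 3)) = Rational(-2, 3) ≈ -0.66667)
Mul(k, X) = Mul(-70, Rational(-2, 3)) = Rational(140, 3)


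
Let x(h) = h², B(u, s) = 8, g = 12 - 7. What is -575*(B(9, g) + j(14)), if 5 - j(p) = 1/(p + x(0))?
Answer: -104075/14 ≈ -7433.9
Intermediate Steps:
g = 5
j(p) = 5 - 1/p (j(p) = 5 - 1/(p + 0²) = 5 - 1/(p + 0) = 5 - 1/p)
-575*(B(9, g) + j(14)) = -575*(8 + (5 - 1/14)) = -575*(8 + 69/14) = -575*181/14 = -104075/14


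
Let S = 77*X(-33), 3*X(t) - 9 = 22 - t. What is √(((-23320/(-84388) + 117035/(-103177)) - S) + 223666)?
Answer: 25*√52416592825019585133/384127971 ≈ 471.19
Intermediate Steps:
X(t) = 31/3 - t/3 (X(t) = 3 + (22 - t)/3 = 3 + (22/3 - t/3) = 31/3 - t/3)
S = 4928/3 (S = 77*(31/3 - ⅓*(-33)) = 77*(31/3 + 11) = 77*(64/3) = 4928/3 ≈ 1642.7)
√(((-23320/(-84388) + 117035/(-103177)) - S) + 223666) = √(((-23320/(-84388) + 117035/(-103177)) - 1*4928/3) + 223666) = √(((-23320*(-1/84388) + 117035*(-1/103177)) - 4928/3) + 223666) = √(((5830/21097 - 117035/103177) - 4928/3) + 223666) = √((-1867565485/2176725169 - 4928/3) + 223666) = √(-10732504329287/6530175507 + 223666) = √(1449845730619375/6530175507) = 25*√52416592825019585133/384127971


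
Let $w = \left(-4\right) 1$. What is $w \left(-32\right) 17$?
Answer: $2176$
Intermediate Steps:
$w = -4$
$w \left(-32\right) 17 = \left(-4\right) \left(-32\right) 17 = 128 \cdot 17 = 2176$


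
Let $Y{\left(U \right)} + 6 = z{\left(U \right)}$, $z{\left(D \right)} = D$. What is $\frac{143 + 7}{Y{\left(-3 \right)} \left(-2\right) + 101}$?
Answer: $\frac{150}{119} \approx 1.2605$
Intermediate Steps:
$Y{\left(U \right)} = -6 + U$
$\frac{143 + 7}{Y{\left(-3 \right)} \left(-2\right) + 101} = \frac{143 + 7}{\left(-6 - 3\right) \left(-2\right) + 101} = \frac{150}{\left(-9\right) \left(-2\right) + 101} = \frac{150}{18 + 101} = \frac{150}{119}$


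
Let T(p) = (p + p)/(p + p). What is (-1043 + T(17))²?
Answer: 1085764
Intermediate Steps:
T(p) = 1 (T(p) = (2*p)/((2*p)) = (2*p)*(1/(2*p)) = 1)
(-1043 + T(17))² = (-1043 + 1)² = (-1042)² = 1085764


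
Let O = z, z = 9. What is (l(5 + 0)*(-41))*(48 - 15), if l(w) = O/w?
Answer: -12177/5 ≈ -2435.4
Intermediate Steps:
O = 9
l(w) = 9/w
(l(5 + 0)*(-41))*(48 - 15) = ((9/(5 + 0))*(-41))*(48 - 15) = ((9/5)*(-41))*33 = -369/5*33 = -12177/5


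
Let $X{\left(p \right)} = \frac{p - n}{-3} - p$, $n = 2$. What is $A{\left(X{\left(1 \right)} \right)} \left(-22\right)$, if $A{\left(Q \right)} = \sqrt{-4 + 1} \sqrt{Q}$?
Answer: $22 \sqrt{2} \approx 31.113$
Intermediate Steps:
$X{\left(p \right)} = \frac{2}{3} - \frac{4 p}{3}$ ($X{\left(p \right)} = \frac{p - 2}{-3} - p = \left(p - 2\right) \left(- \frac{1}{3}\right) - p = \left(-2 + p\right) \left(- \frac{1}{3}\right) - p = \left(\frac{2}{3} - \frac{p}{3}\right) - p = \frac{2}{3} - \frac{4 p}{3}$)
$A{\left(Q \right)} = i \sqrt{3} \sqrt{Q}$ ($A{\left(Q \right)} = \sqrt{-3} \sqrt{Q} = i \sqrt{3} \sqrt{Q}$)
$A{\left(X{\left(1 \right)} \right)} \left(-22\right) = i \sqrt{3} \sqrt{\frac{2}{3} - \frac{4}{3}} \left(-22\right) = i \sqrt{3} \sqrt{- \frac{2}{3}} \left(-22\right) = i \sqrt{3} \frac{i \sqrt{6}}{3} \left(-22\right) = - \sqrt{2} \left(-22\right) = 22 \sqrt{2}$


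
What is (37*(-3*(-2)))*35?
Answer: 7770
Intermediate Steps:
(37*(-3*(-2)))*35 = (37*6)*35 = 222*35 = 7770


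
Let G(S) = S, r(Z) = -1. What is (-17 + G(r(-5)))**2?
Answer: 324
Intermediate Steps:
(-17 + G(r(-5)))**2 = (-17 - 1)**2 = (-18)**2 = 324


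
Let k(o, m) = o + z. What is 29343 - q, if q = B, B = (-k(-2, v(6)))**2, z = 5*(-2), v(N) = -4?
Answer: 29199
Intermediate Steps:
z = -10
k(o, m) = -10 + o (k(o, m) = o - 10 = -10 + o)
B = 144 (B = (-(-10 - 2))**2 = (-1*(-12))**2 = 12**2 = 144)
q = 144
29343 - q = 29343 - 1*144 = 29343 - 144 = 29199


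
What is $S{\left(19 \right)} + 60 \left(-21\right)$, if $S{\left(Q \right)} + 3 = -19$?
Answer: $-1282$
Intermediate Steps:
$S{\left(Q \right)} = -22$ ($S{\left(Q \right)} = -3 - 19 = -22$)
$S{\left(19 \right)} + 60 \left(-21\right) = -22 + 60 \left(-21\right) = -22 - 1260 = -1282$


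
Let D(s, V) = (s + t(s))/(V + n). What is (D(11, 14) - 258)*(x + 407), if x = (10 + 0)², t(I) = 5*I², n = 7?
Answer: -115934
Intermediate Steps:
D(s, V) = (s + 5*s²)/(7 + V) (D(s, V) = (s + 5*s²)/(V + 7) = (s + 5*s²)/(7 + V))
x = 100 (x = 10² = 100)
(D(11, 14) - 258)*(x + 407) = (11*(1 + 5*11)/(7 + 14) - 258)*(100 + 407) = (11*(1 + 55)/21 - 258)*507 = (11*(1/21)*56 - 258)*507 = (88/3 - 258)*507 = -686/3*507 = -115934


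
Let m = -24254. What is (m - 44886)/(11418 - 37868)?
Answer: 6914/2645 ≈ 2.6140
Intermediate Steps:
(m - 44886)/(11418 - 37868) = (-24254 - 44886)/(11418 - 37868) = -69140/(-26450) = -69140*(-1/26450) = 6914/2645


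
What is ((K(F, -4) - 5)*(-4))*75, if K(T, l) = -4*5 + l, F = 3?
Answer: 8700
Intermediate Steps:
K(T, l) = -20 + l
((K(F, -4) - 5)*(-4))*75 = (((-20 - 4) - 5)*(-4))*75 = ((-24 - 5)*(-4))*75 = -29*(-4)*75 = 116*75 = 8700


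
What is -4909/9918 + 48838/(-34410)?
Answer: -108882329/56879730 ≈ -1.9143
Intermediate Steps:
-4909/9918 + 48838/(-34410) = -4909*1/9918 + 48838*(-1/34410) = -4909/9918 - 24419/17205 = -108882329/56879730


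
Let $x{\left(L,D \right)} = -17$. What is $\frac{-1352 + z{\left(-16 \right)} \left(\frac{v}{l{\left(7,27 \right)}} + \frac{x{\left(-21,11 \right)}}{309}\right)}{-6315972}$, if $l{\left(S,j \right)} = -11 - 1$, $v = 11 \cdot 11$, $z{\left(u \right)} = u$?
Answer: $\frac{30637}{162636279} \approx 0.00018838$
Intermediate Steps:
$v = 121$
$l{\left(S,j \right)} = -12$ ($l{\left(S,j \right)} = -11 - 1 = -12$)
$\frac{-1352 + z{\left(-16 \right)} \left(\frac{v}{l{\left(7,27 \right)}} + \frac{x{\left(-21,11 \right)}}{309}\right)}{-6315972} = \frac{-1352 - 16 \left(\frac{121}{-12} - \frac{17}{309}\right)}{-6315972} = \left(-1352 - 16 \left(121 \left(- \frac{1}{12}\right) - \frac{17}{309}\right)\right) \left(- \frac{1}{6315972}\right) = \left(-1352 - 16 \left(- \frac{121}{12} - \frac{17}{309}\right)\right) \left(- \frac{1}{6315972}\right) = \left(-1352 - - \frac{16708}{103}\right) \left(- \frac{1}{6315972}\right) = \left(-1352 + \frac{16708}{103}\right) \left(- \frac{1}{6315972}\right) = \left(- \frac{122548}{103}\right) \left(- \frac{1}{6315972}\right) = \frac{30637}{162636279}$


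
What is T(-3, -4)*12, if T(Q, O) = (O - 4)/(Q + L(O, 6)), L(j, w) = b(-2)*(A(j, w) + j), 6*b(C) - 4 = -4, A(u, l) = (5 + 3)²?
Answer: 32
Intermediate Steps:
A(u, l) = 64 (A(u, l) = 8² = 64)
b(C) = 0 (b(C) = ⅔ + (⅙)*(-4) = ⅔ - ⅔ = 0)
L(j, w) = 0 (L(j, w) = 0*(64 + j) = 0)
T(Q, O) = (-4 + O)/Q (T(Q, O) = (O - 4)/(Q + 0) = (-4 + O)/Q)
T(-3, -4)*12 = ((-4 - 4)/(-3))*12 = -⅓*(-8)*12 = (8/3)*12 = 32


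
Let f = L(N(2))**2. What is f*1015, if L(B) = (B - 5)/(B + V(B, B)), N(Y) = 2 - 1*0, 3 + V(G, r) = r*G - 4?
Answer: 9135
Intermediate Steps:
V(G, r) = -7 + G*r (V(G, r) = -3 + (r*G - 4) = -3 + (G*r - 4) = -3 + (-4 + G*r) = -7 + G*r)
N(Y) = 2 (N(Y) = 2 + 0 = 2)
L(B) = (-5 + B)/(-7 + B + B**2) (L(B) = (B - 5)/(B + (-7 + B*B)) = (-5 + B)/(B + (-7 + B**2)) = (-5 + B)/(-7 + B + B**2))
f = 9 (f = ((-5 + 2)/(-7 + 2 + 2**2))**2 = (-3/(-7 + 2 + 4))**2 = (-3/(-1))**2 = (-1*(-3))**2 = 3**2 = 9)
f*1015 = 9*1015 = 9135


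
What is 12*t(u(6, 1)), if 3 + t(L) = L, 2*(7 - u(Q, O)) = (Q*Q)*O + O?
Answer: -174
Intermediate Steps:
u(Q, O) = 7 - O/2 - O*Q**2/2 (u(Q, O) = 7 - ((Q*Q)*O + O)/2 = 7 - (Q**2*O + O)/2 = 7 - (O*Q**2 + O)/2 = 7 - (O + O*Q**2)/2 = 7 + (-O/2 - O*Q**2/2) = 7 - O/2 - O*Q**2/2)
t(L) = -3 + L
12*t(u(6, 1)) = 12*(-3 + (7 - 1/2*1 - 1/2*1*6**2)) = 12*(-3 + (7 - 1/2 - 1/2*1*36)) = 12*(-3 + (7 - 1/2 - 18)) = 12*(-3 - 23/2) = 12*(-29/2) = -174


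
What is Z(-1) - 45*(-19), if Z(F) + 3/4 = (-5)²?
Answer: 3517/4 ≈ 879.25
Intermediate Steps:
Z(F) = 97/4 (Z(F) = -¾ + (-5)² = -¾ + 25 = 97/4)
Z(-1) - 45*(-19) = 97/4 - 45*(-19) = 97/4 + 855 = 3517/4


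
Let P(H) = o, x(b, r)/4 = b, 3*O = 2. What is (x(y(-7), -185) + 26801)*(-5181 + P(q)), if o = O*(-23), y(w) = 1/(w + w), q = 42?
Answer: -139265445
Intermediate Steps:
O = ⅔ (O = (⅓)*2 = ⅔ ≈ 0.66667)
y(w) = 1/(2*w)
x(b, r) = 4*b
o = -46/3 (o = (⅔)*(-23) = -46/3 ≈ -15.333)
P(H) = -46/3
(x(y(-7), -185) + 26801)*(-5181 + P(q)) = (4*((½)/(-7)) + 26801)*(-5181 - 46/3) = (4*((½)*(-⅐)) + 26801)*(-15589/3) = (4*(-1/14) + 26801)*(-15589/3) = (-2/7 + 26801)*(-15589/3) = (187605/7)*(-15589/3) = -139265445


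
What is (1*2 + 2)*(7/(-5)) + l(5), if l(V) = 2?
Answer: -18/5 ≈ -3.6000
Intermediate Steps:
(1*2 + 2)*(7/(-5)) + l(5) = (1*2 + 2)*(7/(-5)) + 2 = (2 + 2)*(7*(-1/5)) + 2 = 4*(-7/5) + 2 = -28/5 + 2 = -18/5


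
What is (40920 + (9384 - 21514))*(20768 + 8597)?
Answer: 845418350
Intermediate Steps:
(40920 + (9384 - 21514))*(20768 + 8597) = (40920 - 12130)*29365 = 28790*29365 = 845418350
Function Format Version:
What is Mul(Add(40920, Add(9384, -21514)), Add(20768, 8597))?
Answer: 845418350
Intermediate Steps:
Mul(Add(40920, Add(9384, -21514)), Add(20768, 8597)) = Mul(Add(40920, -12130), 29365) = Mul(28790, 29365) = 845418350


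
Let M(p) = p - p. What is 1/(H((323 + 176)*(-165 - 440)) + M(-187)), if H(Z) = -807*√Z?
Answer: I*√2495/22148115 ≈ 2.2553e-6*I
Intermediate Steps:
M(p) = 0
1/(H((323 + 176)*(-165 - 440)) + M(-187)) = 1/(-807*√(-165 - 440)*√(323 + 176) + 0) = 1/(-807*11*I*√2495 + 0) = 1/(-8877*I*√2495 + 0) = 1/(-8877*I*√2495) = I*√2495/22148115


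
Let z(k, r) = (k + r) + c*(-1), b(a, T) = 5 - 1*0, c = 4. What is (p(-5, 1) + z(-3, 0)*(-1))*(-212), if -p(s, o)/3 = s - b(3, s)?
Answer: -7844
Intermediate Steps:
b(a, T) = 5 (b(a, T) = 5 + 0 = 5)
p(s, o) = 15 - 3*s (p(s, o) = -3*(s - 1*5) = -3*(s - 5) = -3*(-5 + s) = 15 - 3*s)
z(k, r) = -4 + k + r (z(k, r) = (k + r) + 4*(-1) = (k + r) - 4 = -4 + k + r)
(p(-5, 1) + z(-3, 0)*(-1))*(-212) = ((15 - 3*(-5)) + (-4 - 3 + 0)*(-1))*(-212) = ((15 + 15) - 7*(-1))*(-212) = (30 + 7)*(-212) = 37*(-212) = -7844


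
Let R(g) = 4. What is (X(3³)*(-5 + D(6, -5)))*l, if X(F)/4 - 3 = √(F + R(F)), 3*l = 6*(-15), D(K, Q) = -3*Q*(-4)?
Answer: 23400 + 7800*√31 ≈ 66829.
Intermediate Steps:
D(K, Q) = 12*Q
l = -30 (l = (6*(-15))/3 = (⅓)*(-90) = -30)
X(F) = 12 + 4*√(4 + F) (X(F) = 12 + 4*√(F + 4) = 12 + 4*√(4 + F))
(X(3³)*(-5 + D(6, -5)))*l = ((12 + 4*√(4 + 3³))*(-5 + 12*(-5)))*(-30) = ((12 + 4*√(4 + 27))*(-5 - 60))*(-30) = ((12 + 4*√31)*(-65))*(-30) = (-780 - 260*√31)*(-30) = 23400 + 7800*√31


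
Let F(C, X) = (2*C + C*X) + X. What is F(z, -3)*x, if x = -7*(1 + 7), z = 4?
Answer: 392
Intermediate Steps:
F(C, X) = X + 2*C + C*X
x = -56 (x = -7*8 = -56)
F(z, -3)*x = (-3 + 2*4 + 4*(-3))*(-56) = (-3 + 8 - 12)*(-56) = -7*(-56) = 392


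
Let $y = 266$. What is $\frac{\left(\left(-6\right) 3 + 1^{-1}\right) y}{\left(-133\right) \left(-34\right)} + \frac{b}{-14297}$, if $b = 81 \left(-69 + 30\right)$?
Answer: $- \frac{11138}{14297} \approx -0.77904$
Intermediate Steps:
$b = -3159$ ($b = 81 \left(-39\right) = -3159$)
$\frac{\left(\left(-6\right) 3 + 1^{-1}\right) y}{\left(-133\right) \left(-34\right)} + \frac{b}{-14297} = \frac{\left(\left(-6\right) 3 + 1^{-1}\right) 266}{\left(-133\right) \left(-34\right)} - \frac{3159}{-14297} = \frac{\left(-18 + 1\right) 266}{4522} - - \frac{3159}{14297} = \left(-17\right) 266 \cdot \frac{1}{4522} + \frac{3159}{14297} = \left(-4522\right) \frac{1}{4522} + \frac{3159}{14297} = -1 + \frac{3159}{14297} = - \frac{11138}{14297}$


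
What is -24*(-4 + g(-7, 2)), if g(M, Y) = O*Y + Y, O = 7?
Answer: -288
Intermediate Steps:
g(M, Y) = 8*Y (g(M, Y) = 7*Y + Y = 8*Y)
-24*(-4 + g(-7, 2)) = -24*(-4 + 8*2) = -24*(-4 + 16) = -24*12 = -288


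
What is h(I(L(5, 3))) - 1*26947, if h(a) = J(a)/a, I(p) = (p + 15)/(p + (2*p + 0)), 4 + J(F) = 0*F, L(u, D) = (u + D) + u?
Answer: -188668/7 ≈ -26953.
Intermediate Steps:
L(u, D) = D + 2*u (L(u, D) = (D + u) + u = D + 2*u)
J(F) = -4 (J(F) = -4 + 0*F = -4 + 0 = -4)
I(p) = (15 + p)/(3*p) (I(p) = (15 + p)/(p + 2*p) = (15 + p)/((3*p)) = (15 + p)*(1/(3*p)) = (15 + p)/(3*p))
h(a) = -4/a
h(I(L(5, 3))) - 1*26947 = -4*3*(3 + 2*5)/(15 + (3 + 2*5)) - 1*26947 = -4*3*(3 + 10)/(15 + (3 + 10)) - 26947 = -4*39/(15 + 13) - 26947 = -4/((⅓)*(1/13)*28) - 26947 = -4/28/39 - 26947 = -4*39/28 - 26947 = -39/7 - 26947 = -188668/7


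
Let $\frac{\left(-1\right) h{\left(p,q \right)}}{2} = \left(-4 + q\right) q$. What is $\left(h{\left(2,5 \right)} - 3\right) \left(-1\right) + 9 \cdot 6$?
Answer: $67$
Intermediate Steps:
$h{\left(p,q \right)} = - 2 q \left(-4 + q\right)$ ($h{\left(p,q \right)} = - 2 \left(-4 + q\right) q = - 2 q \left(-4 + q\right)$)
$\left(h{\left(2,5 \right)} - 3\right) \left(-1\right) + 9 \cdot 6 = \left(2 \cdot 5 \left(4 - 5\right) - 3\right) \left(-1\right) + 9 \cdot 6 = \left(2 \cdot 5 \left(4 - 5\right) - 3\right) \left(-1\right) + 54 = \left(2 \cdot 5 \left(-1\right) - 3\right) \left(-1\right) + 54 = \left(-10 - 3\right) \left(-1\right) + 54 = \left(-13\right) \left(-1\right) + 54 = 13 + 54 = 67$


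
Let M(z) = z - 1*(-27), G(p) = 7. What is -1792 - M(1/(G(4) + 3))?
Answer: -18191/10 ≈ -1819.1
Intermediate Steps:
M(z) = 27 + z (M(z) = z + 27 = 27 + z)
-1792 - M(1/(G(4) + 3)) = -1792 - (27 + 1/(7 + 3)) = -1792 - (27 + 1/10) = -1792 - (27 + ⅒) = -1792 - 1*271/10 = -1792 - 271/10 = -18191/10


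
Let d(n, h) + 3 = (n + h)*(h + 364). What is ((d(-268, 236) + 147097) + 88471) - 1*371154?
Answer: -154789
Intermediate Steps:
d(n, h) = -3 + (364 + h)*(h + n) (d(n, h) = -3 + (n + h)*(h + 364) = -3 + (h + n)*(364 + h) = -3 + (364 + h)*(h + n))
((d(-268, 236) + 147097) + 88471) - 1*371154 = (((-3 + 236**2 + 364*236 + 364*(-268) + 236*(-268)) + 147097) + 88471) - 1*371154 = (((-3 + 55696 + 85904 - 97552 - 63248) + 147097) + 88471) - 371154 = ((-19203 + 147097) + 88471) - 371154 = (127894 + 88471) - 371154 = 216365 - 371154 = -154789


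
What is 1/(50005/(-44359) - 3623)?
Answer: -44359/160762662 ≈ -0.00027593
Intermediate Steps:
1/(50005/(-44359) - 3623) = 1/(50005*(-1/44359) - 3623) = 1/(-50005/44359 - 3623) = 1/(-160762662/44359) = -44359/160762662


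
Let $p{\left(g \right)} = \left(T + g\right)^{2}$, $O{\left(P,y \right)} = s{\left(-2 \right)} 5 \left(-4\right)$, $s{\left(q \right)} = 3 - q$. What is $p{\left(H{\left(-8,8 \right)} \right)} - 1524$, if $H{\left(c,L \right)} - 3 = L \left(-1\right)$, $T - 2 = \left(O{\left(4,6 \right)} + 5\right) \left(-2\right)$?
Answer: $33445$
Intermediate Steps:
$O{\left(P,y \right)} = -100$ ($O{\left(P,y \right)} = \left(3 - -2\right) 5 \left(-4\right) = \left(3 + 2\right) 5 \left(-4\right) = 5 \cdot 5 \left(-4\right) = 25 \left(-4\right) = -100$)
$T = 192$ ($T = 2 + \left(-100 + 5\right) \left(-2\right) = 2 - -190 = 2 + 190 = 192$)
$H{\left(c,L \right)} = 3 - L$ ($H{\left(c,L \right)} = 3 + L \left(-1\right) = 3 - L$)
$p{\left(g \right)} = \left(192 + g\right)^{2}$
$p{\left(H{\left(-8,8 \right)} \right)} - 1524 = \left(192 + \left(3 - 8\right)\right)^{2} - 1524 = \left(192 - 5\right)^{2} - 1524 = 187^{2} - 1524 = 34969 - 1524 = 33445$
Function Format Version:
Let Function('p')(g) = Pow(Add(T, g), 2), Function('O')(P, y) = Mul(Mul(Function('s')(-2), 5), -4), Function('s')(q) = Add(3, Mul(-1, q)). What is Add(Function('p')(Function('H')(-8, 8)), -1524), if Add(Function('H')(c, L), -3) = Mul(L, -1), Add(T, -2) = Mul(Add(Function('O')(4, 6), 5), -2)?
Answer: 33445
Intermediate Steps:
Function('O')(P, y) = -100 (Function('O')(P, y) = Mul(Mul(Add(3, Mul(-1, -2)), 5), -4) = Mul(Mul(Add(3, 2), 5), -4) = Mul(Mul(5, 5), -4) = Mul(25, -4) = -100)
T = 192 (T = Add(2, Mul(Add(-100, 5), -2)) = Add(2, Mul(-95, -2)) = Add(2, 190) = 192)
Function('H')(c, L) = Add(3, Mul(-1, L)) (Function('H')(c, L) = Add(3, Mul(L, -1)) = Add(3, Mul(-1, L)))
Function('p')(g) = Pow(Add(192, g), 2)
Add(Function('p')(Function('H')(-8, 8)), -1524) = Add(Pow(Add(192, Add(3, Mul(-1, 8))), 2), -1524) = Add(Pow(Add(192, Add(3, -8)), 2), -1524) = Add(Pow(Add(192, -5), 2), -1524) = Add(Pow(187, 2), -1524) = Add(34969, -1524) = 33445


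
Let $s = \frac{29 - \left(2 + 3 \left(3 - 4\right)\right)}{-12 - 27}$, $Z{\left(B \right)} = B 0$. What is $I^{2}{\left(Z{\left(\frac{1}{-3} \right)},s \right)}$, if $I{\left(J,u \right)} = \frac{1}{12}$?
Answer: $\frac{1}{144} \approx 0.0069444$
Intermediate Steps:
$Z{\left(B \right)} = 0$
$s = - \frac{10}{13}$ ($s = \frac{29 - -1}{-39} = \left(29 + \left(-2 + 3\right)\right) \left(- \frac{1}{39}\right) = \left(29 + 1\right) \left(- \frac{1}{39}\right) = 30 \left(- \frac{1}{39}\right) = - \frac{10}{13} \approx -0.76923$)
$I{\left(J,u \right)} = \frac{1}{12}$
$I^{2}{\left(Z{\left(\frac{1}{-3} \right)},s \right)} = \left(\frac{1}{12}\right)^{2} = \frac{1}{144}$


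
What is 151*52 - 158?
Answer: 7694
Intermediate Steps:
151*52 - 158 = 7852 - 158 = 7694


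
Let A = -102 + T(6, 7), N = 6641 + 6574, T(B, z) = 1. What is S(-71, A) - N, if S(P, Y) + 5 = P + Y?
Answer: -13392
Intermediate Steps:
N = 13215
A = -101 (A = -102 + 1 = -101)
S(P, Y) = -5 + P + Y (S(P, Y) = -5 + (P + Y) = -5 + P + Y)
S(-71, A) - N = (-5 - 71 - 101) - 1*13215 = -177 - 13215 = -13392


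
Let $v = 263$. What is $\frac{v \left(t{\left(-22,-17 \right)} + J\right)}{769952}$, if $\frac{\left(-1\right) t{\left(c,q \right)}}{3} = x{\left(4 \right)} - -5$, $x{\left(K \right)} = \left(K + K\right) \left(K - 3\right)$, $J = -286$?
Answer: $- \frac{85475}{769952} \approx -0.11101$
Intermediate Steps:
$x{\left(K \right)} = 2 K \left(-3 + K\right)$
$t{\left(c,q \right)} = -39$ ($t{\left(c,q \right)} = - 3 \left(2 \cdot 4 \left(-3 + 4\right) - -5\right) = - 3 \left(2 \cdot 4 \cdot 1 + 5\right) = - 3 \left(8 + 5\right) = \left(-3\right) 13 = -39$)
$\frac{v \left(t{\left(-22,-17 \right)} + J\right)}{769952} = \frac{263 \left(-39 - 286\right)}{769952} = 263 \left(-325\right) \frac{1}{769952} = \left(-85475\right) \frac{1}{769952} = - \frac{85475}{769952}$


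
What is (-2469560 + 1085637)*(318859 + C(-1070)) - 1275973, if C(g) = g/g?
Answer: -441278963753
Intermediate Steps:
C(g) = 1
(-2469560 + 1085637)*(318859 + C(-1070)) - 1275973 = (-2469560 + 1085637)*(318859 + 1) - 1275973 = -1383923*318860 - 1275973 = -441277687780 - 1275973 = -441278963753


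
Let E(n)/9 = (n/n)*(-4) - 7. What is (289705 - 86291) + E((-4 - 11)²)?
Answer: 203315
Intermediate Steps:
E(n) = -99 (E(n) = 9*((n/n)*(-4) - 7) = 9*(1*(-4) - 7) = 9*(-4 - 7) = 9*(-11) = -99)
(289705 - 86291) + E((-4 - 11)²) = (289705 - 86291) - 99 = 203414 - 99 = 203315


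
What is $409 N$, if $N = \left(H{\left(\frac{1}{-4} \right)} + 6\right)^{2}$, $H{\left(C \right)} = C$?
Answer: $\frac{216361}{16} \approx 13523.0$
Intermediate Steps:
$N = \frac{529}{16}$ ($N = \left(\frac{1}{-4} + 6\right)^{2} = \left(- \frac{1}{4} + 6\right)^{2} = \left(\frac{23}{4}\right)^{2} = \frac{529}{16} \approx 33.063$)
$409 N = 409 \cdot \frac{529}{16} = \frac{216361}{16}$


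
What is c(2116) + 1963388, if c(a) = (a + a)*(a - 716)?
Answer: 7888188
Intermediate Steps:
c(a) = 2*a*(-716 + a) (c(a) = (2*a)*(-716 + a) = 2*a*(-716 + a))
c(2116) + 1963388 = 2*2116*(-716 + 2116) + 1963388 = 2*2116*1400 + 1963388 = 5924800 + 1963388 = 7888188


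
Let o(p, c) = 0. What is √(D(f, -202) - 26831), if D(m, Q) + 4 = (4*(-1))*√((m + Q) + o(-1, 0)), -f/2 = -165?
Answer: √(-26835 - 32*√2) ≈ 163.95*I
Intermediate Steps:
f = 330 (f = -2*(-165) = 330)
D(m, Q) = -4 - 4*√(Q + m) (D(m, Q) = -4 + (4*(-1))*√((m + Q) + 0) = -4 - 4*√((Q + m) + 0) = -4 - 4*√(Q + m))
√(D(f, -202) - 26831) = √((-4 - 4*√(-202 + 330)) - 26831) = √((-4 - 32*√2) - 26831) = √(-26835 - 32*√2)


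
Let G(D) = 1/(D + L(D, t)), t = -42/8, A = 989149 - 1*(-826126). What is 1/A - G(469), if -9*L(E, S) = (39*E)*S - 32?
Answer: -64948777/728148553825 ≈ -8.9197e-5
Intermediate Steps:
A = 1815275 (A = 989149 + 826126 = 1815275)
t = -21/4 (t = -42*⅛ = -21/4 ≈ -5.2500)
L(E, S) = 32/9 - 13*E*S/3 (L(E, S) = -((39*E)*S - 32)/9 = -(39*E*S - 32)/9 = -(-32 + 39*E*S)/9 = 32/9 - 13*E*S/3)
G(D) = 1/(32/9 + 95*D/4) (G(D) = 1/(D + (32/9 - 13/3*D*(-21/4))) = 1/(D + (32/9 + 91*D/4)) = 1/(32/9 + 95*D/4))
1/A - G(469) = 1/1815275 - 36/(128 + 855*469) = 1/1815275 - 36/(128 + 400995) = 1/1815275 - 36/401123 = -64948777/728148553825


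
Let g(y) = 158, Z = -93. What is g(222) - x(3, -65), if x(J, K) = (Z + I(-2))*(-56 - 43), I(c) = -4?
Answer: -9445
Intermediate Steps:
x(J, K) = 9603 (x(J, K) = (-93 - 4)*(-56 - 43) = -97*(-99) = 9603)
g(222) - x(3, -65) = 158 - 1*9603 = 158 - 9603 = -9445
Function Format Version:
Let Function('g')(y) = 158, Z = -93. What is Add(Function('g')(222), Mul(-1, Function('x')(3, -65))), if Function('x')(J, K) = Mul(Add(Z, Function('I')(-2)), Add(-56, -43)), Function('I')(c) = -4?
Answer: -9445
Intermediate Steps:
Function('x')(J, K) = 9603 (Function('x')(J, K) = Mul(Add(-93, -4), Add(-56, -43)) = Mul(-97, -99) = 9603)
Add(Function('g')(222), Mul(-1, Function('x')(3, -65))) = Add(158, Mul(-1, 9603)) = Add(158, -9603) = -9445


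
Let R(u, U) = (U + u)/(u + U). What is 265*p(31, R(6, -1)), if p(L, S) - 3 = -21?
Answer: -4770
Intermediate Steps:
R(u, U) = 1 (R(u, U) = (U + u)/(U + u) = 1)
p(L, S) = -18 (p(L, S) = 3 - 21 = -18)
265*p(31, R(6, -1)) = 265*(-18) = -4770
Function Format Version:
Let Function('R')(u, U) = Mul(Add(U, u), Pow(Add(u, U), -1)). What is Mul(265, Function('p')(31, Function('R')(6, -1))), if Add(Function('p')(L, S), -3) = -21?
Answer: -4770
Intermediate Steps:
Function('R')(u, U) = 1 (Function('R')(u, U) = Mul(Add(U, u), Pow(Add(U, u), -1)) = 1)
Function('p')(L, S) = -18 (Function('p')(L, S) = Add(3, -21) = -18)
Mul(265, Function('p')(31, Function('R')(6, -1))) = Mul(265, -18) = -4770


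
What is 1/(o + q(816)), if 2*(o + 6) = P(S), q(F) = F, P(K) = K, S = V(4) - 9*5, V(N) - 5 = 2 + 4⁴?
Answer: 1/919 ≈ 0.0010881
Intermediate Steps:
V(N) = 263 (V(N) = 5 + (2 + 4⁴) = 5 + (2 + 256) = 5 + 258 = 263)
S = 218 (S = 263 - 9*5 = 263 - 45 = 218)
o = 103 (o = -6 + (½)*218 = -6 + 109 = 103)
1/(o + q(816)) = 1/(103 + 816) = 1/919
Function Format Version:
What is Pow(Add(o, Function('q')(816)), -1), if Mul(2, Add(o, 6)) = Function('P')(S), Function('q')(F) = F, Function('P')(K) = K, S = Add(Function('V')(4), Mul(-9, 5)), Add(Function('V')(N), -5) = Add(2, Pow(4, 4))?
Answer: Rational(1, 919) ≈ 0.0010881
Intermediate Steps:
Function('V')(N) = 263 (Function('V')(N) = Add(5, Add(2, Pow(4, 4))) = Add(5, Add(2, 256)) = Add(5, 258) = 263)
S = 218 (S = Add(263, Mul(-9, 5)) = Add(263, -45) = 218)
o = 103 (o = Add(-6, Mul(Rational(1, 2), 218)) = Add(-6, 109) = 103)
Pow(Add(o, Function('q')(816)), -1) = Pow(Add(103, 816), -1) = Pow(919, -1) = Rational(1, 919)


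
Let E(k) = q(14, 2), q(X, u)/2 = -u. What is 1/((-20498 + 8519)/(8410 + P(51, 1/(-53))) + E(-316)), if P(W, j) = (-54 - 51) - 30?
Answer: -8275/45079 ≈ -0.18357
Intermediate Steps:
q(X, u) = -2*u (q(X, u) = 2*(-u) = -2*u)
P(W, j) = -135 (P(W, j) = -105 - 30 = -135)
E(k) = -4 (E(k) = -2*2 = -4)
1/((-20498 + 8519)/(8410 + P(51, 1/(-53))) + E(-316)) = 1/((-20498 + 8519)/(8410 - 135) - 4) = 1/(-11979/8275 - 4) = 1/(-45079/8275) = -8275/45079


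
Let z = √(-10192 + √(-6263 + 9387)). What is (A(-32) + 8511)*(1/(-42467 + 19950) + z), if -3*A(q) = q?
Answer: -25565/67551 + 25565*I*√(10192 - 2*√781)/3 ≈ -0.37845 + 8.5795e+5*I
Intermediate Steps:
A(q) = -q/3
z = √(-10192 + 2*√781) (z = √(-10192 + √3124) = √(-10192 + 2*√781) ≈ 100.68*I)
(A(-32) + 8511)*(1/(-42467 + 19950) + z) = (-⅓*(-32) + 8511)*(1/(-42467 + 19950) + √(-10192 + 2*√781)) = (32/3 + 8511)*(1/(-22517) + √(-10192 + 2*√781)) = 25565*(-1/22517 + √(-10192 + 2*√781))/3 = -25565/67551 + 25565*√(-10192 + 2*√781)/3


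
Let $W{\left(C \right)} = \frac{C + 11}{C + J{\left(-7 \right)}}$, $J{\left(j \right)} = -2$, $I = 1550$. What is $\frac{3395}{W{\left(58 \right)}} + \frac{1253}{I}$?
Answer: $\frac{294772457}{106950} \approx 2756.2$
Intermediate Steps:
$W{\left(C \right)} = \frac{11 + C}{-2 + C}$ ($W{\left(C \right)} = \frac{C + 11}{C - 2} = \frac{11 + C}{-2 + C}$)
$\frac{3395}{W{\left(58 \right)}} + \frac{1253}{I} = \frac{3395}{\frac{1}{-2 + 58} \left(11 + 58\right)} + \frac{1253}{1550} = \frac{3395}{\frac{1}{56} \cdot 69} + 1253 \cdot \frac{1}{1550} = \frac{3395}{\frac{1}{56} \cdot 69} + \frac{1253}{1550} = \frac{3395}{\frac{69}{56}} + \frac{1253}{1550} = 3395 \cdot \frac{56}{69} + \frac{1253}{1550} = \frac{190120}{69} + \frac{1253}{1550} = \frac{294772457}{106950}$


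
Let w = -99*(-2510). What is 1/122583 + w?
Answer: 30460649671/122583 ≈ 2.4849e+5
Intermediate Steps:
w = 248490
1/122583 + w = 1/122583 + 248490 = 30460649671/122583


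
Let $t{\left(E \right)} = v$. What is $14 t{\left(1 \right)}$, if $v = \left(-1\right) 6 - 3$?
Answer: $-126$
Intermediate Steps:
$v = -9$ ($v = -6 - 3 = -9$)
$t{\left(E \right)} = -9$
$14 t{\left(1 \right)} = 14 \left(-9\right) = -126$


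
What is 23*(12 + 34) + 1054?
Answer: 2112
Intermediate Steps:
23*(12 + 34) + 1054 = 23*46 + 1054 = 1058 + 1054 = 2112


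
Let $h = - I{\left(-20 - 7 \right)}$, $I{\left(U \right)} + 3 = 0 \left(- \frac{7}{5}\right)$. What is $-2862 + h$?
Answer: $-2859$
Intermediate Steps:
$I{\left(U \right)} = -3$ ($I{\left(U \right)} = -3 + 0 \left(- \frac{7}{5}\right) = -3 + 0 = -3$)
$h = 3$ ($h = \left(-1\right) \left(-3\right) = 3$)
$-2862 + h = -2862 + 3 = -2859$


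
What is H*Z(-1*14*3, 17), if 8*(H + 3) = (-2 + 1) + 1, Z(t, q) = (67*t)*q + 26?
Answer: 143436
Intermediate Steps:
Z(t, q) = 26 + 67*q*t (Z(t, q) = 67*q*t + 26 = 26 + 67*q*t)
H = -3 (H = -3 + ((-2 + 1) + 1)/8 = -3 + (-1 + 1)/8 = -3 + (⅛)*0 = -3 + 0 = -3)
H*Z(-1*14*3, 17) = -3*(26 + 67*17*(-1*14*3)) = -3*(26 + 67*17*(-14*3)) = -3*(26 + 67*17*(-42)) = -3*(26 - 47838) = -3*(-47812) = 143436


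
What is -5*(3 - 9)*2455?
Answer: 73650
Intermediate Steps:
-5*(3 - 9)*2455 = -5*(-6)*2455 = 30*2455 = 73650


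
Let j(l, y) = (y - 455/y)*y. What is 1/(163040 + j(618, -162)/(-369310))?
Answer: 369310/60212276611 ≈ 6.1335e-6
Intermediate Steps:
j(l, y) = y*(y - 455/y) (j(l, y) = (y - 455/y)*y = y*(y - 455/y))
1/(163040 + j(618, -162)/(-369310)) = 1/(163040 + (-455 + (-162)²)/(-369310)) = 1/(163040 + (-455 + 26244)*(-1/369310)) = 1/(163040 + 25789*(-1/369310)) = 1/(163040 - 25789/369310) = 1/(60212276611/369310) = 369310/60212276611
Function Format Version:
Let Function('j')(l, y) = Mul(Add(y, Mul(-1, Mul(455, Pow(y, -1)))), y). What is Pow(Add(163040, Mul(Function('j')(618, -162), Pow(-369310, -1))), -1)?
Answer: Rational(369310, 60212276611) ≈ 6.1335e-6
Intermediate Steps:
Function('j')(l, y) = Mul(y, Add(y, Mul(-455, Pow(y, -1)))) (Function('j')(l, y) = Mul(Add(y, Mul(-455, Pow(y, -1))), y) = Mul(y, Add(y, Mul(-455, Pow(y, -1)))))
Pow(Add(163040, Mul(Function('j')(618, -162), Pow(-369310, -1))), -1) = Pow(Add(163040, Mul(Add(-455, Pow(-162, 2)), Pow(-369310, -1))), -1) = Pow(Add(163040, Mul(Add(-455, 26244), Rational(-1, 369310))), -1) = Pow(Add(163040, Mul(25789, Rational(-1, 369310))), -1) = Pow(Add(163040, Rational(-25789, 369310)), -1) = Pow(Rational(60212276611, 369310), -1) = Rational(369310, 60212276611)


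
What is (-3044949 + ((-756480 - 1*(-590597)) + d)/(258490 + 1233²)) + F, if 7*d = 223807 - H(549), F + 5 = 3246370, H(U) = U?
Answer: 358274417075/1778779 ≈ 2.0142e+5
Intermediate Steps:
F = 3246365 (F = -5 + 3246370 = 3246365)
d = 31894 (d = (223807 - 1*549)/7 = (223807 - 549)/7 = (⅐)*223258 = 31894)
(-3044949 + ((-756480 - 1*(-590597)) + d)/(258490 + 1233²)) + F = (-3044949 + ((-756480 - 1*(-590597)) + 31894)/(258490 + 1233²)) + 3246365 = (-3044949 + ((-756480 + 590597) + 31894)/(258490 + 1520289)) + 3246365 = (-3044949 + (-165883 + 31894)/1778779) + 3246365 = (-3044949 - 133989*1/1778779) + 3246365 = (-3044949 - 133989/1778779) + 3246365 = -5416291471260/1778779 + 3246365 = 358274417075/1778779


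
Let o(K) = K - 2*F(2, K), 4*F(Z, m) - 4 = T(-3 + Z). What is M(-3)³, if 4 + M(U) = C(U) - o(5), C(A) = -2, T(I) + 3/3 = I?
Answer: -1000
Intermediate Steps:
T(I) = -1 + I
F(Z, m) = Z/4 (F(Z, m) = 1 + (-1 + (-3 + Z))/4 = 1 + (-4 + Z)/4 = 1 + (-1 + Z/4) = Z/4)
o(K) = -1 + K (o(K) = K - 2/2 = K - 2*½ = K - 1 = -1 + K)
M(U) = -10 (M(U) = -4 + (-2 - (-1 + 5)) = -4 + (-2 - 1*4) = -4 + (-2 - 4) = -4 - 6 = -10)
M(-3)³ = (-10)³ = -1000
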